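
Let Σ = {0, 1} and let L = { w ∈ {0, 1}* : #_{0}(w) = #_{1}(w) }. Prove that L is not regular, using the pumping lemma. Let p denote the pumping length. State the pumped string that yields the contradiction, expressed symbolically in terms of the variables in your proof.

Toward a contradiction, assume L is regular with pumping length p.
Choose w = 0^p 1^p ∈ L with |w| = 2p ≥ p.
By the pumping lemma, w = xyz with |xy| ≤ p and |y| ≥ 1.
Since the first p symbols of w are all 0's and |xy| ≤ p, y lies entirely in the leading 0-block: y = 0^k for some k with 1 ≤ k ≤ p.
Pump with i = 2: xy^2z = 0^{p+k} 1^p has p+k occurrences of 0 but only p of 1. Since k ≥ 1 the counts differ, so xy^2z ∉ L.
This contradicts the pumping lemma, so L is not regular.

0^{p+k} 1^p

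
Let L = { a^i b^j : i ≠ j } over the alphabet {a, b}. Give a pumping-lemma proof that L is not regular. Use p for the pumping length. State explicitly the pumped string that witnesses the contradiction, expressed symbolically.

Suppose for contradiction that L is regular, and let p be the pumping length.
Choose w = a^p b^{p+p!}. Since p ≠ p+p!, w ∈ L; and |w| ≥ p.
By the pumping lemma, w = xyz with |xy| ≤ p and |y| > 0.
Because |xy| ≤ p and w begins with p copies of a, we have y = a^k with 1 ≤ k ≤ p.
Since 1 ≤ k ≤ p, k divides p!; set t = 1 + p!/k. Then xy^t z has p + (p!/k)·k = p + p! copies of a. Now the a-count equals the b-count, so i ≠ j fails. So xy^t z = a^{p+p!} b^{p+p!} ∉ L.
Contradiction. Therefore L is not regular.

a^{p+p!} b^{p+p!}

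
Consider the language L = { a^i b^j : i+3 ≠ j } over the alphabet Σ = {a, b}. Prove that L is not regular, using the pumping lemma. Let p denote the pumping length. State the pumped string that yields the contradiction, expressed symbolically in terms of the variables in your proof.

Assume L is regular; let p be its pumping constant.
Choose w = a^p b^{p+p!+3}. Since p ≠ (p+p!+3)-3 = p+p!, w ∈ L; and |w| ≥ p.
Write w = xyz as guaranteed by the lemma, with |xy| ≤ p and |y| > 0.
Because |xy| ≤ p and w begins with p copies of a, we have y = a^k with 1 ≤ k ≤ p.
Since 1 ≤ k ≤ p, k divides p!; set t = 1 + p!/k. Then xy^t z has p + (p!/k)·k = p + p! copies of a. Now the a-count is p+p! and (b-count)-3 = (p+p!+3)-3 = p+p!, so i+3 ≠ j fails. So xy^t z = a^{p+p!} b^{p+p!+3} ∉ L.
This is a contradiction; hence L is not regular.

a^{p+p!} b^{p+p!+3}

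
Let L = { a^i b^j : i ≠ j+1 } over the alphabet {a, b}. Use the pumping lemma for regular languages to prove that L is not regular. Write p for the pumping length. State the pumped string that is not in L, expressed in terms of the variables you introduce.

a^{p+p!} b^{p+p!-1}

Toward a contradiction, assume L is regular with pumping length p.
Choose w = a^p b^{p+p!-1}. Since p ≠ (p+p!-1)+1 = p+p!, w ∈ L; and |w| ≥ p.
The pumping lemma gives a decomposition w = xyz where |xy| ≤ p and y is nonempty.
The first p characters of w are a's, so xy (and hence y) consists only of a's. Write y = a^k, 1 ≤ k ≤ p.
Since 1 ≤ k ≤ p, k divides p!; set t = 1 + p!/k. Then xy^t z has p + (p!/k)·k = p + p! copies of a. Now the a-count is p+p! and (b-count)+1 = (p+p!-1)+1 = p+p!, so i ≠ j+1 fails. So xy^t z = a^{p+p!} b^{p+p!-1} ∉ L.
This is a contradiction; hence L is not regular.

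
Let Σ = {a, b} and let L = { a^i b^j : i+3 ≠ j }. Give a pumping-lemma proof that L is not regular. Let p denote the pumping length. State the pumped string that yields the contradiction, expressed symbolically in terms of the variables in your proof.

a^{p+p!} b^{p+p!+3}

Suppose for contradiction that L is regular, and let p be the pumping length.
Choose w = a^p b^{p+p!+3}. Since p ≠ (p+p!+3)-3 = p+p!, w ∈ L; and |w| ≥ p.
The pumping lemma gives a decomposition w = xyz where |xy| ≤ p and y is nonempty.
Because |xy| ≤ p and w begins with p copies of a, we have y = a^k with 1 ≤ k ≤ p.
Since 1 ≤ k ≤ p, k divides p!; set t = 1 + p!/k. Then xy^t z has p + (p!/k)·k = p + p! copies of a. Now the a-count is p+p! and (b-count)-3 = (p+p!+3)-3 = p+p!, so i+3 ≠ j fails. So xy^t z = a^{p+p!} b^{p+p!+3} ∉ L.
Contradiction. Therefore L is not regular.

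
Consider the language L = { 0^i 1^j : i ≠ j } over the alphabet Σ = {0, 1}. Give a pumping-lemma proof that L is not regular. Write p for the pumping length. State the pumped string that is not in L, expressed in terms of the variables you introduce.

Assume L is regular; let p be its pumping constant.
Choose w = 0^p 1^{p+p!}. Since p ≠ p+p!, w ∈ L; and |w| ≥ p.
The pumping lemma gives a decomposition w = xyz where |xy| ≤ p and |y| > 0.
The first p characters of w are 0's, so xy (and hence y) consists only of 0's. Write y = 0^k, 1 ≤ k ≤ p.
Since 1 ≤ k ≤ p, k divides p!; set t = 1 + p!/k. Then xy^t z has p + (p!/k)·k = p + p! copies of 0. Now the 0-count equals the 1-count, so i ≠ j fails. So xy^t z = 0^{p+p!} 1^{p+p!} ∉ L.
Contradiction. Therefore L is not regular.

0^{p+p!} 1^{p+p!}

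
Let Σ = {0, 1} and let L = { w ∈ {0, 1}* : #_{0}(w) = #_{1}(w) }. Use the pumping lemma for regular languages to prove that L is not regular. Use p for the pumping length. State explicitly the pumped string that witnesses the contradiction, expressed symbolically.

0^{p+k} 1^p

Suppose for contradiction that L is regular, and let p be the pumping length.
Choose w = 0^p 1^p ∈ L with |w| = 2p ≥ p.
The pumping lemma gives a decomposition w = xyz where |xy| ≤ p and |y| > 0.
Because |xy| ≤ p and w begins with p copies of 0, we have y = 0^k with 1 ≤ k ≤ p.
Pump with i = 2: xy^2z = 0^{p+k} 1^p has p+k occurrences of 0 but only p of 1. Since k ≥ 1 the counts differ, so xy^2z ∉ L.
This is a contradiction; hence L is not regular.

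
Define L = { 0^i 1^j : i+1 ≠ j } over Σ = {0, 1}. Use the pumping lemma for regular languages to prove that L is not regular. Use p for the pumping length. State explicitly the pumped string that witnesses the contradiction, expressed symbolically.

Assume L is regular; let p be its pumping constant.
Choose w = 0^p 1^{p+p!+1}. Since p ≠ (p+p!+1)-1 = p+p!, w ∈ L; and |w| ≥ p.
The pumping lemma gives a decomposition w = xyz where |xy| ≤ p and y is nonempty.
Because |xy| ≤ p and w begins with p copies of 0, we have y = 0^k with 1 ≤ k ≤ p.
Since 1 ≤ k ≤ p, k divides p!; set t = 1 + p!/k. Then xy^t z has p + (p!/k)·k = p + p! copies of 0. Now the 0-count is p+p! and (1-count)-1 = (p+p!+1)-1 = p+p!, so i+1 ≠ j fails. So xy^t z = 0^{p+p!} 1^{p+p!+1} ∉ L.
This contradicts the pumping lemma, so L is not regular.

0^{p+p!} 1^{p+p!+1}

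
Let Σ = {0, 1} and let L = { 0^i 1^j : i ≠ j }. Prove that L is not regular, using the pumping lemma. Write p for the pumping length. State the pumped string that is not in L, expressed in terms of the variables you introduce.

Assume L is regular; let p be its pumping constant.
Choose w = 0^p 1^{p+p!}. Since p ≠ p+p!, w ∈ L; and |w| ≥ p.
By the pumping lemma, w = xyz with |xy| ≤ p and y is nonempty.
Because |xy| ≤ p and w begins with p copies of 0, we have y = 0^k with 1 ≤ k ≤ p.
Since 1 ≤ k ≤ p, k divides p!; set t = 1 + p!/k. Then xy^t z has p + (p!/k)·k = p + p! copies of 0. Now the 0-count equals the 1-count, so i ≠ j fails. So xy^t z = 0^{p+p!} 1^{p+p!} ∉ L.
Contradiction. Therefore L is not regular.

0^{p+p!} 1^{p+p!}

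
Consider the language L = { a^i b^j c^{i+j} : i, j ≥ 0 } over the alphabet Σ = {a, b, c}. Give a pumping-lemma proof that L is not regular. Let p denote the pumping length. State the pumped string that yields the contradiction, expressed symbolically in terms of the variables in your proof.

a^{p+k} b^p c^{2p}

Toward a contradiction, assume L is regular with pumping length p.
Take w = a^p b^p c^{2p} ∈ L (with i=j=p, i+j=2p), |w| = 4p ≥ p.
The pumping lemma gives a decomposition w = xyz where |xy| ≤ p and |y| > 0.
The first p characters of w are a's, so xy (and hence y) consists only of a's. Write y = a^k, 1 ≤ k ≤ p.
Consider xy^2z = a^{p+k} b^p c^{2p}. Now the a- and b-counts sum to 2p+k, but the c-count is 2p ≠ 2p+k. So xy^2z ∉ L.
This contradicts the pumping lemma, so L is not regular.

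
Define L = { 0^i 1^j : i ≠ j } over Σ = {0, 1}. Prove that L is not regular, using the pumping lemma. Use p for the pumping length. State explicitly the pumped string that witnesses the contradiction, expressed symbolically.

Assume L is regular. Let p be the pumping length given by the pumping lemma.
Choose w = 0^p 1^{p+p!}. Since p ≠ p+p!, w ∈ L; and |w| ≥ p.
By the pumping lemma, w = xyz with |xy| ≤ p and y is nonempty.
The first p characters of w are 0's, so xy (and hence y) consists only of 0's. Write y = 0^k, 1 ≤ k ≤ p.
Since 1 ≤ k ≤ p, k divides p!; set t = 1 + p!/k. Then xy^t z has p + (p!/k)·k = p + p! copies of 0. Now the 0-count equals the 1-count, so i ≠ j fails. So xy^t z = 0^{p+p!} 1^{p+p!} ∉ L.
This is a contradiction; hence L is not regular.

0^{p+p!} 1^{p+p!}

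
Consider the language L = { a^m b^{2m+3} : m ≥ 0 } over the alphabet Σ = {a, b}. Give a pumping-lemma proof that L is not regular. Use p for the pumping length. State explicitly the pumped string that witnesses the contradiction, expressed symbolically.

Toward a contradiction, assume L is regular with pumping length p.
Take w = a^p b^{2p+3}. Then w ∈ L and |w| = 3p+3 ≥ p.
The pumping lemma gives a decomposition w = xyz where |xy| ≤ p and |y| > 0.
The first p characters of w are a's, so xy (and hence y) consists only of a's. Write y = a^k, 1 ≤ k ≤ p.
Pump with i = 2: xy^2z = a^{p+k} b^{2p+3}. For this to lie in L we would need 2p+3 = 2(p+k)+3, which forces k = 0. But k ≥ 1, so xy^2z ∉ L.
This contradicts the pumping lemma, so L is not regular.

a^{p+k} b^{2p+3}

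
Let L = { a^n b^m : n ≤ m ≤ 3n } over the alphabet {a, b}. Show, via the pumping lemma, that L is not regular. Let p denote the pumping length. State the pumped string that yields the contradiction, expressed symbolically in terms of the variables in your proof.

Suppose for contradiction that L is regular, and let p be the pumping length.
Take w = a^p b^p ∈ L (since p ≤ p ≤ 3p), with |w| = 2p ≥ p.
By the pumping lemma, w = xyz with |xy| ≤ p and y is nonempty.
Since the first p symbols of w are all a's and |xy| ≤ p, y lies entirely in the leading a-block: y = a^k for some k with 1 ≤ k ≤ p.
Pump with i = 2: xy^2z = a^{p+k} b^p. Now n = p+k > p = m, so the condition n ≤ m fails. Thus xy^2z ∉ L.
Contradiction. Therefore L is not regular.

a^{p+k} b^p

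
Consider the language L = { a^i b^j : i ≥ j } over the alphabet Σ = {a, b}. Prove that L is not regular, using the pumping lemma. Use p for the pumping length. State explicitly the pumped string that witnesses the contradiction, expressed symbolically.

Assume L is regular. Let p be the pumping length given by the pumping lemma.
Choose w = a^p b^p ∈ L, with |w| = 2p ≥ p.
The pumping lemma gives a decomposition w = xyz where |xy| ≤ p and |y| ≥ 1.
Since the first p symbols of w are all a's and |xy| ≤ p, y lies entirely in the leading a-block: y = a^k for some k with 1 ≤ k ≤ p.
Consider xy^0z = xz = a^{p-k} b^p. Since k ≥ 1, the a-count p-k is less than p, so i ≥ j fails; thus xz ∉ L.
Contradiction. Therefore L is not regular.

a^{p-k} b^p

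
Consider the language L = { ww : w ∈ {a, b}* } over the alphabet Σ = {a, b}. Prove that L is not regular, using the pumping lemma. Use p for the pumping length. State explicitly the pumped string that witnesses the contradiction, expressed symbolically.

Assume L is regular. Let p be the pumping length given by the pumping lemma.
Take w = a^p b^p a^p b^p = uu where u = a^pb^p; then w ∈ L and |w| = 4p ≥ p.
By the pumping lemma, w = xyz with |xy| ≤ p and |y| ≥ 1.
Since the first p symbols of w are all a's and |xy| ≤ p, y lies entirely in the leading a-block: y = a^k for some k with 1 ≤ k ≤ p.
Pump with i = 2: xy^2z = a^{p+k} b^p a^p b^p, of length 4p+k. Suppose this equals vv. The string starts with a and ends with b, so v does too; thus the boundary between the two copies of v is a b→a transition. There is exactly one such transition, at position 2p+k, so |v| = 2p+k and |vv| = 4p+2k ≠ 4p+k since k ≥ 1. So xy^2z ∉ L.
This contradicts the pumping lemma, so L is not regular.

a^{p+k} b^p a^p b^p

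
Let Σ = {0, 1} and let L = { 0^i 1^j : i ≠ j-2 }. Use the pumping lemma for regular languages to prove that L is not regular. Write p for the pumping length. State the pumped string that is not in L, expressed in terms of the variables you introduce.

0^{p+p!} 1^{p+p!+2}

Assume L is regular; let p be its pumping constant.
Choose w = 0^p 1^{p+p!+2}. Since p ≠ (p+p!+2)-2 = p+p!, w ∈ L; and |w| ≥ p.
Write w = xyz as guaranteed by the lemma, with |xy| ≤ p and |y| ≥ 1.
The first p characters of w are 0's, so xy (and hence y) consists only of 0's. Write y = 0^k, 1 ≤ k ≤ p.
Since 1 ≤ k ≤ p, k divides p!; set t = 1 + p!/k. Then xy^t z has p + (p!/k)·k = p + p! copies of 0. Now the 0-count is p+p! and (1-count)-2 = (p+p!+2)-2 = p+p!, so i ≠ j-2 fails. So xy^t z = 0^{p+p!} 1^{p+p!+2} ∉ L.
This is a contradiction; hence L is not regular.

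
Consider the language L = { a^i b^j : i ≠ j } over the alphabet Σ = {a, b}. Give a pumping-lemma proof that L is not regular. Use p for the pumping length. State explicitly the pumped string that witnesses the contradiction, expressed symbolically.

a^{p+p!} b^{p+p!}

Suppose for contradiction that L is regular, and let p be the pumping length.
Choose w = a^p b^{p+p!}. Since p ≠ p+p!, w ∈ L; and |w| ≥ p.
The pumping lemma gives a decomposition w = xyz where |xy| ≤ p and y is nonempty.
Because |xy| ≤ p and w begins with p copies of a, we have y = a^k with 1 ≤ k ≤ p.
Since 1 ≤ k ≤ p, k divides p!; set t = 1 + p!/k. Then xy^t z has p + (p!/k)·k = p + p! copies of a. Now the a-count equals the b-count, so i ≠ j fails. So xy^t z = a^{p+p!} b^{p+p!} ∉ L.
Contradiction. Therefore L is not regular.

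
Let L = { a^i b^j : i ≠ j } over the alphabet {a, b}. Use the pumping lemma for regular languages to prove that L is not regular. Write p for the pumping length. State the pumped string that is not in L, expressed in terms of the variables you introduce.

a^{p+p!} b^{p+p!}

Assume L is regular; let p be its pumping constant.
Choose w = a^p b^{p+p!}. Since p ≠ p+p!, w ∈ L; and |w| ≥ p.
The pumping lemma gives a decomposition w = xyz where |xy| ≤ p and |y| > 0.
Because |xy| ≤ p and w begins with p copies of a, we have y = a^k with 1 ≤ k ≤ p.
Since 1 ≤ k ≤ p, k divides p!; set t = 1 + p!/k. Then xy^t z has p + (p!/k)·k = p + p! copies of a. Now the a-count equals the b-count, so i ≠ j fails. So xy^t z = a^{p+p!} b^{p+p!} ∉ L.
This is a contradiction; hence L is not regular.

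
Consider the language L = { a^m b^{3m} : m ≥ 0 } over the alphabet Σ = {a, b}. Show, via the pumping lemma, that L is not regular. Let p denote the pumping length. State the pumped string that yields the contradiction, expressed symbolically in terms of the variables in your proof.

a^{p+k} b^{3p}

Assume L is regular; let p be its pumping constant.
Take w = a^p b^{3p}. Then w ∈ L and |w| = 4p ≥ p.
Write w = xyz as guaranteed by the lemma, with |xy| ≤ p and |y| ≥ 1.
Because |xy| ≤ p and w begins with p copies of a, we have y = a^k with 1 ≤ k ≤ p.
Pump with i = 2: xy^2z = a^{p+k} b^{3p}. For this to lie in L we would need 3p = 3(p+k), which forces k = 0. But k ≥ 1, so xy^2z ∉ L.
Contradiction. Therefore L is not regular.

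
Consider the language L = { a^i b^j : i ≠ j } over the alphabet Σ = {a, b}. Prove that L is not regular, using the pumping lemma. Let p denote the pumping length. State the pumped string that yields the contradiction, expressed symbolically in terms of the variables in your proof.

a^{p+p!} b^{p+p!}

Toward a contradiction, assume L is regular with pumping length p.
Choose w = a^p b^{p+p!}. Since p ≠ p+p!, w ∈ L; and |w| ≥ p.
Write w = xyz as guaranteed by the lemma, with |xy| ≤ p and |y| > 0.
The first p characters of w are a's, so xy (and hence y) consists only of a's. Write y = a^k, 1 ≤ k ≤ p.
Since 1 ≤ k ≤ p, k divides p!; set t = 1 + p!/k. Then xy^t z has p + (p!/k)·k = p + p! copies of a. Now the a-count equals the b-count, so i ≠ j fails. So xy^t z = a^{p+p!} b^{p+p!} ∉ L.
Contradiction. Therefore L is not regular.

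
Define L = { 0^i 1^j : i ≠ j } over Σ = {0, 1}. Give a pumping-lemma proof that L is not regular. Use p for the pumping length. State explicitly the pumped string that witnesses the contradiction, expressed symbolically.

Suppose for contradiction that L is regular, and let p be the pumping length.
Choose w = 0^p 1^{p+p!}. Since p ≠ p+p!, w ∈ L; and |w| ≥ p.
By the pumping lemma, w = xyz with |xy| ≤ p and |y| > 0.
Since the first p symbols of w are all 0's and |xy| ≤ p, y lies entirely in the leading 0-block: y = 0^k for some k with 1 ≤ k ≤ p.
Since 1 ≤ k ≤ p, k divides p!; set t = 1 + p!/k. Then xy^t z has p + (p!/k)·k = p + p! copies of 0. Now the 0-count equals the 1-count, so i ≠ j fails. So xy^t z = 0^{p+p!} 1^{p+p!} ∉ L.
This is a contradiction; hence L is not regular.

0^{p+p!} 1^{p+p!}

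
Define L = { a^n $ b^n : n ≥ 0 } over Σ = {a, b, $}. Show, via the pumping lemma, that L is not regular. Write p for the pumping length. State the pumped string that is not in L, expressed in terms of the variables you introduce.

Assume L is regular. Let p be the pumping length given by the pumping lemma.
Take w = a^p $ b^p ∈ L with |w| = 2p+1 ≥ p.
The pumping lemma gives a decomposition w = xyz where |xy| ≤ p and y is nonempty.
Since the first p symbols of w are all a's and |xy| ≤ p, y lies entirely in the leading a-block: y = a^k for some k with 1 ≤ k ≤ p.
Pump with i = 2: xy^2z = a^{p+k} $ b^p, which would require p+k = p. But k ≥ 1, so xy^2z ∉ L.
This contradicts the pumping lemma, so L is not regular.

a^{p+k} $ b^p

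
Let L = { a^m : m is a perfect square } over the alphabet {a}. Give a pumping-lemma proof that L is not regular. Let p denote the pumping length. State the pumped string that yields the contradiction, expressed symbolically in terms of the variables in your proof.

Suppose for contradiction that L is regular, and let p be the pumping length.
Take w = a^{p²} ∈ L with |w| = p² ≥ p.
By the pumping lemma, w = xyz with |xy| ≤ p and |y| ≥ 1.
Then y = a^k for some k with 1 ≤ k ≤ p.
Pump with i = 2: xy^2z = a^{p²+k}. Since 1 ≤ k ≤ p, p² < p²+k ≤ p²+p < (p+1)², so p²+k lies strictly between consecutive squares and is not a perfect square. So xy^2z ∉ L.
This is a contradiction; hence L is not regular.

a^{p²+k}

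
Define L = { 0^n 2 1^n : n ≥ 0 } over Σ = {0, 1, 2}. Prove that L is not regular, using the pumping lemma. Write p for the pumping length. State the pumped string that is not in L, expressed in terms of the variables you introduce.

Assume L is regular; let p be its pumping constant.
Take w = 0^p 2 1^p ∈ L with |w| = 2p+1 ≥ p.
The pumping lemma gives a decomposition w = xyz where |xy| ≤ p and |y| > 0.
Because |xy| ≤ p and w begins with p copies of 0, we have y = 0^k with 1 ≤ k ≤ p.
Pump with i = 2: xy^2z = 0^{p+k} 2 1^p, which would require p+k = p. But k ≥ 1, so xy^2z ∉ L.
This is a contradiction; hence L is not regular.

0^{p+k} 2 1^p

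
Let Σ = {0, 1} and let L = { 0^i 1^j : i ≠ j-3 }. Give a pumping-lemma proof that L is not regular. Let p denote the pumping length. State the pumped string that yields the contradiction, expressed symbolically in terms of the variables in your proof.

0^{p+p!} 1^{p+p!+3}

Assume L is regular. Let p be the pumping length given by the pumping lemma.
Choose w = 0^p 1^{p+p!+3}. Since p ≠ (p+p!+3)-3 = p+p!, w ∈ L; and |w| ≥ p.
The pumping lemma gives a decomposition w = xyz where |xy| ≤ p and |y| > 0.
Since the first p symbols of w are all 0's and |xy| ≤ p, y lies entirely in the leading 0-block: y = 0^k for some k with 1 ≤ k ≤ p.
Since 1 ≤ k ≤ p, k divides p!; set t = 1 + p!/k. Then xy^t z has p + (p!/k)·k = p + p! copies of 0. Now the 0-count is p+p! and (1-count)-3 = (p+p!+3)-3 = p+p!, so i ≠ j-3 fails. So xy^t z = 0^{p+p!} 1^{p+p!+3} ∉ L.
This contradicts the pumping lemma, so L is not regular.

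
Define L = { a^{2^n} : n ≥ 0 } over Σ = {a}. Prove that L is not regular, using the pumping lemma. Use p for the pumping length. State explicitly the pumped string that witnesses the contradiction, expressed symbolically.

Toward a contradiction, assume L is regular with pumping length p.
Take w = a^{2^p} ∈ L with |w| = 2^p ≥ p.
Write w = xyz as guaranteed by the lemma, with |xy| ≤ p and |y| > 0.
Then y = a^k for some k with 1 ≤ k ≤ p.
Pump with i = 2: xy^2z = a^{2^p+k}. Since 1 ≤ k ≤ p < 2^p, we have 2^p < 2^p+k < 2^{p+1}, so 2^p+k is not a power of 2. So xy^2z ∉ L.
Contradiction. Therefore L is not regular.

a^{2^p+k}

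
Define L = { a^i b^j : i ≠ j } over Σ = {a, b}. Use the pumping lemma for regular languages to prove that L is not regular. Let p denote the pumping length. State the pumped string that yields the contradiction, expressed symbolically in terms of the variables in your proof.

a^{p+p!} b^{p+p!}

Suppose for contradiction that L is regular, and let p be the pumping length.
Choose w = a^p b^{p+p!}. Since p ≠ p+p!, w ∈ L; and |w| ≥ p.
Write w = xyz as guaranteed by the lemma, with |xy| ≤ p and |y| ≥ 1.
Because |xy| ≤ p and w begins with p copies of a, we have y = a^k with 1 ≤ k ≤ p.
Since 1 ≤ k ≤ p, k divides p!; set t = 1 + p!/k. Then xy^t z has p + (p!/k)·k = p + p! copies of a. Now the a-count equals the b-count, so i ≠ j fails. So xy^t z = a^{p+p!} b^{p+p!} ∉ L.
Contradiction. Therefore L is not regular.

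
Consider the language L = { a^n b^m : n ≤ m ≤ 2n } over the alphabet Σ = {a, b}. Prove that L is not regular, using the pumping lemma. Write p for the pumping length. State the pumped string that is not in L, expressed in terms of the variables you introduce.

a^{p+k} b^p

Toward a contradiction, assume L is regular with pumping length p.
Take w = a^p b^p ∈ L (since p ≤ p ≤ 2p), with |w| = 2p ≥ p.
Write w = xyz as guaranteed by the lemma, with |xy| ≤ p and |y| > 0.
The first p characters of w are a's, so xy (and hence y) consists only of a's. Write y = a^k, 1 ≤ k ≤ p.
Pump with i = 2: xy^2z = a^{p+k} b^p. Now n = p+k > p = m, so the condition n ≤ m fails. Thus xy^2z ∉ L.
This contradicts the pumping lemma, so L is not regular.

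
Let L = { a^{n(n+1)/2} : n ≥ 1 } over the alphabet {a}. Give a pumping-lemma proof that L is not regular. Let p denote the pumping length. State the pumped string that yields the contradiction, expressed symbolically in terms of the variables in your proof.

a^{p(p+1)/2+k}

Toward a contradiction, assume L is regular with pumping length p.
Take w = a^{p(p+1)/2} ∈ L with |w| = p(p+1)/2 ≥ p.
Write w = xyz as guaranteed by the lemma, with |xy| ≤ p and |y| ≥ 1.
Then y = a^k for some k with 1 ≤ k ≤ p.
Pump with i = 2: xy^2z = a^{p(p+1)/2+k}. Since 1 ≤ k ≤ p, p(p+1)/2 < p(p+1)/2+k ≤ p(p+1)/2+p < (p+1)(p+2)/2, so p(p+1)/2+k is strictly between consecutive triangular numbers. So xy^2z ∉ L.
This is a contradiction; hence L is not regular.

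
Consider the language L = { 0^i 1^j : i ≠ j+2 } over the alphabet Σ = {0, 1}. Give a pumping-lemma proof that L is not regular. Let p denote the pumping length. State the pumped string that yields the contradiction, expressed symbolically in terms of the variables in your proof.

0^{p+p!} 1^{p+p!-2}

Assume L is regular; let p be its pumping constant.
Choose w = 0^p 1^{p+p!-2}. Since p ≠ (p+p!-2)+2 = p+p!, w ∈ L; and |w| ≥ p.
By the pumping lemma, w = xyz with |xy| ≤ p and |y| ≥ 1.
Since the first p symbols of w are all 0's and |xy| ≤ p, y lies entirely in the leading 0-block: y = 0^k for some k with 1 ≤ k ≤ p.
Since 1 ≤ k ≤ p, k divides p!; set t = 1 + p!/k. Then xy^t z has p + (p!/k)·k = p + p! copies of 0. Now the 0-count is p+p! and (1-count)+2 = (p+p!-2)+2 = p+p!, so i ≠ j+2 fails. So xy^t z = 0^{p+p!} 1^{p+p!-2} ∉ L.
Contradiction. Therefore L is not regular.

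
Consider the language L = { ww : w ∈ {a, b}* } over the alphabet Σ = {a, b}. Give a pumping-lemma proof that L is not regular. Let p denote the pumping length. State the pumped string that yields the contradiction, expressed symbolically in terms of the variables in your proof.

a^{p+k} b^p a^p b^p

Suppose for contradiction that L is regular, and let p be the pumping length.
Take w = a^p b^p a^p b^p = uu where u = a^pb^p; then w ∈ L and |w| = 4p ≥ p.
The pumping lemma gives a decomposition w = xyz where |xy| ≤ p and |y| > 0.
The first p characters of w are a's, so xy (and hence y) consists only of a's. Write y = a^k, 1 ≤ k ≤ p.
Pump with i = 2: xy^2z = a^{p+k} b^p a^p b^p, of length 4p+k. Suppose this equals vv. The string starts with a and ends with b, so v does too; thus the boundary between the two copies of v is a b→a transition. There is exactly one such transition, at position 2p+k, so |v| = 2p+k and |vv| = 4p+2k ≠ 4p+k since k ≥ 1. So xy^2z ∉ L.
This is a contradiction; hence L is not regular.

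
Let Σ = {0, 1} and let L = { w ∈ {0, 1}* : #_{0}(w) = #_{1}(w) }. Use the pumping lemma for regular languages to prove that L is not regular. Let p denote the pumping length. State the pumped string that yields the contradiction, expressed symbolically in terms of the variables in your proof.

Suppose for contradiction that L is regular, and let p be the pumping length.
Choose w = 0^p 1^p ∈ L with |w| = 2p ≥ p.
Write w = xyz as guaranteed by the lemma, with |xy| ≤ p and |y| ≥ 1.
Since the first p symbols of w are all 0's and |xy| ≤ p, y lies entirely in the leading 0-block: y = 0^k for some k with 1 ≤ k ≤ p.
Pump with i = 2: xy^2z = 0^{p+k} 1^p has p+k occurrences of 0 but only p of 1. Since k ≥ 1 the counts differ, so xy^2z ∉ L.
Contradiction. Therefore L is not regular.

0^{p+k} 1^p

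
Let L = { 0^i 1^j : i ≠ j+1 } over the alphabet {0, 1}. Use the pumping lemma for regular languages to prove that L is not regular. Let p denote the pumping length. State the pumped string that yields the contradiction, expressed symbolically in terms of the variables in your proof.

Assume L is regular. Let p be the pumping length given by the pumping lemma.
Choose w = 0^p 1^{p+p!-1}. Since p ≠ (p+p!-1)+1 = p+p!, w ∈ L; and |w| ≥ p.
Write w = xyz as guaranteed by the lemma, with |xy| ≤ p and y is nonempty.
Because |xy| ≤ p and w begins with p copies of 0, we have y = 0^k with 1 ≤ k ≤ p.
Since 1 ≤ k ≤ p, k divides p!; set t = 1 + p!/k. Then xy^t z has p + (p!/k)·k = p + p! copies of 0. Now the 0-count is p+p! and (1-count)+1 = (p+p!-1)+1 = p+p!, so i ≠ j+1 fails. So xy^t z = 0^{p+p!} 1^{p+p!-1} ∉ L.
Contradiction. Therefore L is not regular.

0^{p+p!} 1^{p+p!-1}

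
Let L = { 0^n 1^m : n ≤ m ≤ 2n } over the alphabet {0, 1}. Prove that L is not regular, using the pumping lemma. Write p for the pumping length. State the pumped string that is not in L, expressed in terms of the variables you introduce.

Toward a contradiction, assume L is regular with pumping length p.
Take w = 0^p 1^p ∈ L (since p ≤ p ≤ 2p), with |w| = 2p ≥ p.
Write w = xyz as guaranteed by the lemma, with |xy| ≤ p and |y| ≥ 1.
Because |xy| ≤ p and w begins with p copies of 0, we have y = 0^k with 1 ≤ k ≤ p.
Pump with i = 2: xy^2z = 0^{p+k} 1^p. Now n = p+k > p = m, so the condition n ≤ m fails. Thus xy^2z ∉ L.
Contradiction. Therefore L is not regular.

0^{p+k} 1^p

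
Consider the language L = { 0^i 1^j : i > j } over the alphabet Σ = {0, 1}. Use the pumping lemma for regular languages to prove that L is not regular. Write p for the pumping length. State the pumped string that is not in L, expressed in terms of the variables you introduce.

0^{p+1-k} 1^p

Assume L is regular; let p be its pumping constant.
Choose w = 0^{p+1} 1^p ∈ L, with |w| = 2p+1 ≥ p.
The pumping lemma gives a decomposition w = xyz where |xy| ≤ p and y is nonempty.
Since the first p symbols of w are all 0's and |xy| ≤ p, y lies entirely in the leading 0-block: y = 0^k for some k with 1 ≤ k ≤ p.
Consider xy^0z = xz = 0^{p+1-k} 1^p. Since k ≥ 1, the 0-count p+1-k is at most p, so i > j fails; thus xz ∉ L.
Contradiction. Therefore L is not regular.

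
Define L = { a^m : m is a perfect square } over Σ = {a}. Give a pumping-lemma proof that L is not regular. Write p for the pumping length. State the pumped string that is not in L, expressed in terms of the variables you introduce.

Assume L is regular; let p be its pumping constant.
Take w = a^{p²} ∈ L with |w| = p² ≥ p.
Write w = xyz as guaranteed by the lemma, with |xy| ≤ p and |y| ≥ 1.
Then y = a^k for some k with 1 ≤ k ≤ p.
Pump with i = 2: xy^2z = a^{p²+k}. Since 1 ≤ k ≤ p, p² < p²+k ≤ p²+p < (p+1)², so p²+k lies strictly between consecutive squares and is not a perfect square. So xy^2z ∉ L.
This is a contradiction; hence L is not regular.

a^{p²+k}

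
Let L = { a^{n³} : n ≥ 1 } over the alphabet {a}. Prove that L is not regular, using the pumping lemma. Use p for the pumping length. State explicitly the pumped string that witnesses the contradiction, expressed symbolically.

a^{p³+k}

Suppose for contradiction that L is regular, and let p be the pumping length.
Take w = a^{p³} ∈ L with |w| = p³ ≥ p.
Write w = xyz as guaranteed by the lemma, with |xy| ≤ p and |y| ≥ 1.
Then y = a^k for some k with 1 ≤ k ≤ p.
Pump with i = 2: xy^2z = a^{p³+k}. Since 1 ≤ k ≤ p, p³ < p³+k ≤ p³+p < p³+3p²+3p+1 = (p+1)³, so p³+k is not a perfect cube. So xy^2z ∉ L.
Contradiction. Therefore L is not regular.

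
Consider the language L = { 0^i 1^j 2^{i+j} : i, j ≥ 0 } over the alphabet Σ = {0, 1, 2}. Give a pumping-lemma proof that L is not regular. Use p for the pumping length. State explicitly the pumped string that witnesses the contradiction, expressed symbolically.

Toward a contradiction, assume L is regular with pumping length p.
Take w = 0^p 1^p 2^{2p} ∈ L (with i=j=p, i+j=2p), |w| = 4p ≥ p.
The pumping lemma gives a decomposition w = xyz where |xy| ≤ p and |y| ≥ 1.
Because |xy| ≤ p and w begins with p copies of 0, we have y = 0^k with 1 ≤ k ≤ p.
Consider xy^2z = 0^{p+k} 1^p 2^{2p}. Now the 0- and 1-counts sum to 2p+k, but the 2-count is 2p ≠ 2p+k. So xy^2z ∉ L.
This is a contradiction; hence L is not regular.

0^{p+k} 1^p 2^{2p}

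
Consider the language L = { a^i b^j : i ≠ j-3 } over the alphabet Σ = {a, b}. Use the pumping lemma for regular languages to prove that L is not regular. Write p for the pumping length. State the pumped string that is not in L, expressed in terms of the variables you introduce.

Suppose for contradiction that L is regular, and let p be the pumping length.
Choose w = a^p b^{p+p!+3}. Since p ≠ (p+p!+3)-3 = p+p!, w ∈ L; and |w| ≥ p.
By the pumping lemma, w = xyz with |xy| ≤ p and y is nonempty.
The first p characters of w are a's, so xy (and hence y) consists only of a's. Write y = a^k, 1 ≤ k ≤ p.
Since 1 ≤ k ≤ p, k divides p!; set t = 1 + p!/k. Then xy^t z has p + (p!/k)·k = p + p! copies of a. Now the a-count is p+p! and (b-count)-3 = (p+p!+3)-3 = p+p!, so i ≠ j-3 fails. So xy^t z = a^{p+p!} b^{p+p!+3} ∉ L.
Contradiction. Therefore L is not regular.

a^{p+p!} b^{p+p!+3}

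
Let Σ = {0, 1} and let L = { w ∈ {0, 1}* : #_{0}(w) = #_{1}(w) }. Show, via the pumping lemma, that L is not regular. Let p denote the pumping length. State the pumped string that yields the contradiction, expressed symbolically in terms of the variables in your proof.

Suppose for contradiction that L is regular, and let p be the pumping length.
Choose w = 0^p 1^p ∈ L with |w| = 2p ≥ p.
By the pumping lemma, w = xyz with |xy| ≤ p and y is nonempty.
Because |xy| ≤ p and w begins with p copies of 0, we have y = 0^k with 1 ≤ k ≤ p.
Pump with i = 2: xy^2z = 0^{p+k} 1^p has p+k occurrences of 0 but only p of 1. Since k ≥ 1 the counts differ, so xy^2z ∉ L.
Contradiction. Therefore L is not regular.

0^{p+k} 1^p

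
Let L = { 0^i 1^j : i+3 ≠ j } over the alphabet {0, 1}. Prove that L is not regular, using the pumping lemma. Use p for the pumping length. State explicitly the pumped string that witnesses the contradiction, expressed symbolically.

0^{p+p!} 1^{p+p!+3}

Suppose for contradiction that L is regular, and let p be the pumping length.
Choose w = 0^p 1^{p+p!+3}. Since p ≠ (p+p!+3)-3 = p+p!, w ∈ L; and |w| ≥ p.
By the pumping lemma, w = xyz with |xy| ≤ p and y is nonempty.
Since the first p symbols of w are all 0's and |xy| ≤ p, y lies entirely in the leading 0-block: y = 0^k for some k with 1 ≤ k ≤ p.
Since 1 ≤ k ≤ p, k divides p!; set t = 1 + p!/k. Then xy^t z has p + (p!/k)·k = p + p! copies of 0. Now the 0-count is p+p! and (1-count)-3 = (p+p!+3)-3 = p+p!, so i+3 ≠ j fails. So xy^t z = 0^{p+p!} 1^{p+p!+3} ∉ L.
This is a contradiction; hence L is not regular.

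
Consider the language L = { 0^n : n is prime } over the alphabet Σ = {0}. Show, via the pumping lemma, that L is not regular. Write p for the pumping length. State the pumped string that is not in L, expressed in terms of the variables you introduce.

0^{q(1+k)}

Suppose for contradiction that L is regular, and let p be the pumping length.
Let q be a prime with q ≥ p+2 (infinitely many primes exist), and take w = 0^q ∈ L with |w| = q ≥ p.
The pumping lemma gives a decomposition w = xyz where |xy| ≤ p and |y| ≥ 1.
Then y = 0^k for some k with 1 ≤ k ≤ p.
Since 1 ≤ k ≤ p, |xz| = q-k. Pump with i = q+1: |xy^{q+1}z| = (q-k)+(q+1)k = q+qk = q(1+k), which is composite (both factors ≥ 2). So xy^{q+1}z = 0^{q(1+k)} ∉ L.
This is a contradiction; hence L is not regular.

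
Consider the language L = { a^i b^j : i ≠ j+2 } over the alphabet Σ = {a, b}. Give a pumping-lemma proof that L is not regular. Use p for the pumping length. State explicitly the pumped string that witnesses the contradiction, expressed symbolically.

a^{p+p!} b^{p+p!-2}

Assume L is regular; let p be its pumping constant.
Choose w = a^p b^{p+p!-2}. Since p ≠ (p+p!-2)+2 = p+p!, w ∈ L; and |w| ≥ p.
By the pumping lemma, w = xyz with |xy| ≤ p and |y| > 0.
Because |xy| ≤ p and w begins with p copies of a, we have y = a^k with 1 ≤ k ≤ p.
Since 1 ≤ k ≤ p, k divides p!; set t = 1 + p!/k. Then xy^t z has p + (p!/k)·k = p + p! copies of a. Now the a-count is p+p! and (b-count)+2 = (p+p!-2)+2 = p+p!, so i ≠ j+2 fails. So xy^t z = a^{p+p!} b^{p+p!-2} ∉ L.
Contradiction. Therefore L is not regular.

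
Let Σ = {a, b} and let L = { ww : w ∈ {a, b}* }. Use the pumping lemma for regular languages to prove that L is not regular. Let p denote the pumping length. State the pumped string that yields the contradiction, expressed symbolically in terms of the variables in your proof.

Assume L is regular; let p be its pumping constant.
Take w = a^p b^p a^p b^p = uu where u = a^pb^p; then w ∈ L and |w| = 4p ≥ p.
By the pumping lemma, w = xyz with |xy| ≤ p and |y| ≥ 1.
The first p characters of w are a's, so xy (and hence y) consists only of a's. Write y = a^k, 1 ≤ k ≤ p.
Pump with i = 2: xy^2z = a^{p+k} b^p a^p b^p, of length 4p+k. Suppose this equals vv. The string starts with a and ends with b, so v does too; thus the boundary between the two copies of v is a b→a transition. There is exactly one such transition, at position 2p+k, so |v| = 2p+k and |vv| = 4p+2k ≠ 4p+k since k ≥ 1. So xy^2z ∉ L.
This is a contradiction; hence L is not regular.

a^{p+k} b^p a^p b^p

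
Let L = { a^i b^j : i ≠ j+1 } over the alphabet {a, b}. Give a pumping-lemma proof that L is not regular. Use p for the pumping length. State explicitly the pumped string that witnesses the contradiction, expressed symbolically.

a^{p+p!} b^{p+p!-1}

Assume L is regular. Let p be the pumping length given by the pumping lemma.
Choose w = a^p b^{p+p!-1}. Since p ≠ (p+p!-1)+1 = p+p!, w ∈ L; and |w| ≥ p.
By the pumping lemma, w = xyz with |xy| ≤ p and |y| ≥ 1.
Because |xy| ≤ p and w begins with p copies of a, we have y = a^k with 1 ≤ k ≤ p.
Since 1 ≤ k ≤ p, k divides p!; set t = 1 + p!/k. Then xy^t z has p + (p!/k)·k = p + p! copies of a. Now the a-count is p+p! and (b-count)+1 = (p+p!-1)+1 = p+p!, so i ≠ j+1 fails. So xy^t z = a^{p+p!} b^{p+p!-1} ∉ L.
This contradicts the pumping lemma, so L is not regular.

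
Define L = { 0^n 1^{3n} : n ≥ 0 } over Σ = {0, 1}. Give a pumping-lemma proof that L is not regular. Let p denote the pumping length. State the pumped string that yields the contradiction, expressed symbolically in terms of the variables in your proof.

Suppose for contradiction that L is regular, and let p be the pumping length.
Let w = 0^p 1^{3p} ∈ L; note |w| = 4p ≥ p.
Write w = xyz as guaranteed by the lemma, with |xy| ≤ p and y is nonempty.
Since the first p symbols of w are all 0's and |xy| ≤ p, y lies entirely in the leading 0-block: y = 0^k for some k with 1 ≤ k ≤ p.
Pump with i = 2: xy^2z = 0^{p+k} 1^{3p}. For this to lie in L we would need 3p = 3(p+k), which forces k = 0. But k ≥ 1, so xy^2z ∉ L.
This is a contradiction; hence L is not regular.

0^{p+k} 1^{3p}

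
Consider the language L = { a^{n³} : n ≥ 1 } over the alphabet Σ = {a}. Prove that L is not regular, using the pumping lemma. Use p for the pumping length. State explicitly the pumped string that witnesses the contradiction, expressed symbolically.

a^{p³+k}

Suppose for contradiction that L is regular, and let p be the pumping length.
Take w = a^{p³} ∈ L with |w| = p³ ≥ p.
By the pumping lemma, w = xyz with |xy| ≤ p and |y| ≥ 1.
Then y = a^k for some k with 1 ≤ k ≤ p.
Pump with i = 2: xy^2z = a^{p³+k}. Since 1 ≤ k ≤ p, p³ < p³+k ≤ p³+p < p³+3p²+3p+1 = (p+1)³, so p³+k is not a perfect cube. So xy^2z ∉ L.
Contradiction. Therefore L is not regular.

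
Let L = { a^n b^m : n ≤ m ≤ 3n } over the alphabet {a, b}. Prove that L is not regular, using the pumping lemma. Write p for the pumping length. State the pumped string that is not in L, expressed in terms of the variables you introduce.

Toward a contradiction, assume L is regular with pumping length p.
Take w = a^p b^p ∈ L (since p ≤ p ≤ 3p), with |w| = 2p ≥ p.
By the pumping lemma, w = xyz with |xy| ≤ p and |y| ≥ 1.
Since the first p symbols of w are all a's and |xy| ≤ p, y lies entirely in the leading a-block: y = a^k for some k with 1 ≤ k ≤ p.
Pump with i = 2: xy^2z = a^{p+k} b^p. Now n = p+k > p = m, so the condition n ≤ m fails. Thus xy^2z ∉ L.
This is a contradiction; hence L is not regular.

a^{p+k} b^p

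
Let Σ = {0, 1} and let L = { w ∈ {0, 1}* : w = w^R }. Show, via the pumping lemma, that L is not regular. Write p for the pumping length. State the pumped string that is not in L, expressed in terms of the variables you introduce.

Suppose for contradiction that L is regular, and let p be the pumping length.
Take w = 0^p 1 0^p, a palindrome of length 2p+1 ≥ p.
By the pumping lemma, w = xyz with |xy| ≤ p and |y| ≥ 1.
Because |xy| ≤ p and w begins with p copies of 0, we have y = 0^k with 1 ≤ k ≤ p.
Pump with i = 2: xy^2z = 0^{p+k} 1 0^p. Its reverse is 0^p 1 0^{p+k}, which differs from xy^2z since k ≥ 1. So xy^2z is not a palindrome and xy^2z ∉ L.
This contradicts the pumping lemma, so L is not regular.

0^{p+k} 1 0^p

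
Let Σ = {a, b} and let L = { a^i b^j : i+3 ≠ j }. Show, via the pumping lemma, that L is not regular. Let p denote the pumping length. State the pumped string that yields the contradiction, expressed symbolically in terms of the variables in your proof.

Suppose for contradiction that L is regular, and let p be the pumping length.
Choose w = a^p b^{p+p!+3}. Since p ≠ (p+p!+3)-3 = p+p!, w ∈ L; and |w| ≥ p.
The pumping lemma gives a decomposition w = xyz where |xy| ≤ p and y is nonempty.
The first p characters of w are a's, so xy (and hence y) consists only of a's. Write y = a^k, 1 ≤ k ≤ p.
Since 1 ≤ k ≤ p, k divides p!; set t = 1 + p!/k. Then xy^t z has p + (p!/k)·k = p + p! copies of a. Now the a-count is p+p! and (b-count)-3 = (p+p!+3)-3 = p+p!, so i+3 ≠ j fails. So xy^t z = a^{p+p!} b^{p+p!+3} ∉ L.
This is a contradiction; hence L is not regular.

a^{p+p!} b^{p+p!+3}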